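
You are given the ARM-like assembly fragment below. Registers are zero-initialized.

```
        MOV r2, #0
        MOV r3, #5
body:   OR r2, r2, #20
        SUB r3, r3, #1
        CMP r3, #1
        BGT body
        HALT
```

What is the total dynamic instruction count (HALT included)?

19

r2=0
r3=5
r2=0|20=20
r3=5-1=4
CMP r3, #1  (cmp 4,1)
BGT body: taken
r2=20|20=20
r3=4-1=3
CMP r3, #1  (cmp 3,1)
BGT body: taken
r2=20|20=20
r3=3-1=2
CMP r3, #1  (cmp 2,1)
BGT body: taken
r2=20|20=20
r3=2-1=1
CMP r3, #1  (cmp 1,1)
BGT body: not taken
halt.
Total executed instructions: 19.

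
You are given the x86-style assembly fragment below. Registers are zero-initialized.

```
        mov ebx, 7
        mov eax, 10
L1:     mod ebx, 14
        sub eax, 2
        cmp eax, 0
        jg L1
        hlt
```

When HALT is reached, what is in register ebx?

7

ebx=7
eax=10
ebx=7%14=7
eax=10-2=8
cmp eax, 0  (cmp 8,0)
jg L1: taken
ebx=7%14=7
eax=8-2=6
cmp eax, 0  (cmp 6,0)
jg L1: taken
ebx=7%14=7
eax=6-2=4
cmp eax, 0  (cmp 4,0)
jg L1: taken
ebx=7%14=7
eax=4-2=2
cmp eax, 0  (cmp 2,0)
jg L1: taken
ebx=7%14=7
eax=2-2=0
cmp eax, 0  (cmp 0,0)
jg L1: not taken
halt.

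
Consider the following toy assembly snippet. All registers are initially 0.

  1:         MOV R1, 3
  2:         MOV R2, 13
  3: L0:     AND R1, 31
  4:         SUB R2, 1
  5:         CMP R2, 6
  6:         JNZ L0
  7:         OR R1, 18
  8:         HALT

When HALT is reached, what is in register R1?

after MOV R1, 3: R1=3
after MOV R2, 13: R2=13
after AND R1, 31: R1=3&31=3
after SUB R2, 1: R2=13-1=12
CMP R2, 6  (cmp 12,6)
JNZ L0: taken
after AND R1, 31: R1=3&31=3
after SUB R2, 1: R2=12-1=11
CMP R2, 6  (cmp 11,6)
JNZ L0: taken
after AND R1, 31: R1=3&31=3
after SUB R2, 1: R2=11-1=10
CMP R2, 6  (cmp 10,6)
JNZ L0: taken
after AND R1, 31: R1=3&31=3
after SUB R2, 1: R2=10-1=9
CMP R2, 6  (cmp 9,6)
JNZ L0: taken
after AND R1, 31: R1=3&31=3
after SUB R2, 1: R2=9-1=8
CMP R2, 6  (cmp 8,6)
JNZ L0: taken
after AND R1, 31: R1=3&31=3
after SUB R2, 1: R2=8-1=7
CMP R2, 6  (cmp 7,6)
JNZ L0: taken
after AND R1, 31: R1=3&31=3
after SUB R2, 1: R2=7-1=6
CMP R2, 6  (cmp 6,6)
JNZ L0: not taken
after OR R1, 18: R1=3|18=19
halt.

19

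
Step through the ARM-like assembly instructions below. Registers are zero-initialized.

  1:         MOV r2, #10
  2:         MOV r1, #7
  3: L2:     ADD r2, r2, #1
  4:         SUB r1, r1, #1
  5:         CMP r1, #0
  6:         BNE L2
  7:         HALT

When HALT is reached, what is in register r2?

17

r2=10
r1=7
r2=10+1=11
r1=7-1=6
CMP r1, #0  (cmp 6,0)
BNE L2: taken
r2=11+1=12
r1=6-1=5
CMP r1, #0  (cmp 5,0)
BNE L2: taken
r2=12+1=13
r1=5-1=4
CMP r1, #0  (cmp 4,0)
BNE L2: taken
r2=13+1=14
r1=4-1=3
CMP r1, #0  (cmp 3,0)
BNE L2: taken
r2=14+1=15
r1=3-1=2
CMP r1, #0  (cmp 2,0)
BNE L2: taken
r2=15+1=16
r1=2-1=1
CMP r1, #0  (cmp 1,0)
BNE L2: taken
r2=16+1=17
r1=1-1=0
CMP r1, #0  (cmp 0,0)
BNE L2: not taken
halt.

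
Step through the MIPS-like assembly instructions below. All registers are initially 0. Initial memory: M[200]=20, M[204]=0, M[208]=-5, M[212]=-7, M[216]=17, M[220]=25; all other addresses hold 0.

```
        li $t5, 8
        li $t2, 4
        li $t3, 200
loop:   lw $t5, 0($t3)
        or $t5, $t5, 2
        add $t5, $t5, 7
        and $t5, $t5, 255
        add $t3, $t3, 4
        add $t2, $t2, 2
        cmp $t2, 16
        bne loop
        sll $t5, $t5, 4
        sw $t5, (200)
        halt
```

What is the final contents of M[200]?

544

$t5=8
$t2=4
$t3=200
$t5=M[200]=20
$t5=20|2=22
$t5=22+7=29
$t5=29&255=29
$t3=200+4=204
$t2=4+2=6
cmp $t2, 16  (cmp 6,16)
bne loop: taken
$t5=M[204]=0
$t5=0|2=2
$t5=2+7=9
$t5=9&255=9
$t3=204+4=208
$t2=6+2=8
cmp $t2, 16  (cmp 8,16)
bne loop: taken
$t5=M[208]=-5
$t5=(-5)|2=-5
$t5=(-5)+7=2
$t5=2&255=2
$t3=208+4=212
$t2=8+2=10
cmp $t2, 16  (cmp 10,16)
bne loop: taken
$t5=M[212]=-7
$t5=(-7)|2=-5
$t5=(-5)+7=2
$t5=2&255=2
$t3=212+4=216
$t2=10+2=12
cmp $t2, 16  (cmp 12,16)
bne loop: taken
$t5=M[216]=17
$t5=17|2=19
$t5=19+7=26
$t5=26&255=26
$t3=216+4=220
$t2=12+2=14
cmp $t2, 16  (cmp 14,16)
bne loop: taken
$t5=M[220]=25
$t5=25|2=27
$t5=27+7=34
$t5=34&255=34
$t3=220+4=224
$t2=14+2=16
cmp $t2, 16  (cmp 16,16)
bne loop: not taken
$t5=34<<4=544
sw $t5, (200) → M[200]=544
halt.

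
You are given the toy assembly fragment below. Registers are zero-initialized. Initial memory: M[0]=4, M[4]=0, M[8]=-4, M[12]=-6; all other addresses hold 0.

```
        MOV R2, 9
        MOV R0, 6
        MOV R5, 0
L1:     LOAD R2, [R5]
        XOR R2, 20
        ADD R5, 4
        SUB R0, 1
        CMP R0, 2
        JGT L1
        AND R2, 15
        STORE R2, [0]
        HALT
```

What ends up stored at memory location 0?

after MOV R2, 9: R2=9
after MOV R0, 6: R0=6
after MOV R5, 0: R5=0
after LOAD R2, [R5]: R2=M[0]=4
after XOR R2, 20: R2=4^20=16
after ADD R5, 4: R5=0+4=4
after SUB R0, 1: R0=6-1=5
CMP R0, 2  (cmp 5,2)
JGT L1: taken
after LOAD R2, [R5]: R2=M[4]=0
after XOR R2, 20: R2=0^20=20
after ADD R5, 4: R5=4+4=8
after SUB R0, 1: R0=5-1=4
CMP R0, 2  (cmp 4,2)
JGT L1: taken
after LOAD R2, [R5]: R2=M[8]=-4
after XOR R2, 20: R2=(-4)^20=-24
after ADD R5, 4: R5=8+4=12
after SUB R0, 1: R0=4-1=3
CMP R0, 2  (cmp 3,2)
JGT L1: taken
after LOAD R2, [R5]: R2=M[12]=-6
after XOR R2, 20: R2=(-6)^20=-18
after ADD R5, 4: R5=12+4=16
after SUB R0, 1: R0=3-1=2
CMP R0, 2  (cmp 2,2)
JGT L1: not taken
after AND R2, 15: R2=(-18)&15=14
STORE R2, [0] → M[0]=14
halt.

14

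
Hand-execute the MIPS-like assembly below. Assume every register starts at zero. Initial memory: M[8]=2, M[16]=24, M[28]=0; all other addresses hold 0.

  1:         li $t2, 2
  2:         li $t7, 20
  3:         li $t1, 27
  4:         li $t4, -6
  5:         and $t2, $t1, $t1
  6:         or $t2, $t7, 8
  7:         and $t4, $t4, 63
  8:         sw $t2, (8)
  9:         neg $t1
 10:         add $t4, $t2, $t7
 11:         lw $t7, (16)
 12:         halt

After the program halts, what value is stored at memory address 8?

li $t2, 2 → $t2=2
li $t7, 20 → $t7=20
li $t1, 27 → $t1=27
li $t4, -6 → $t4=-6
and $t2, $t1, $t1 → $t2=27&27=27
or $t2, $t7, 8 → $t2=20|8=28
and $t4, $t4, 63 → $t4=(-6)&63=58
sw $t2, (8) → M[8]=28
neg $t1 → $t1=-(27)=-27
add $t4, $t2, $t7 → $t4=28+20=48
lw $t7, (16) → $t7=M[16]=24
halt.

28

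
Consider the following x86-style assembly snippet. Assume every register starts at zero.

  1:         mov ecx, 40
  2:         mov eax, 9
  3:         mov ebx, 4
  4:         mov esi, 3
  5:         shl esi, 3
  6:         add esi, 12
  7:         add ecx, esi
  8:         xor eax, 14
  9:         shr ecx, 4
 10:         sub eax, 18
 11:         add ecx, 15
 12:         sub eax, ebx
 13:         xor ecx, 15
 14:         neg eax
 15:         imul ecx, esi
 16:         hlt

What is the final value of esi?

36

ecx=40
eax=9
ebx=4
esi=3
esi=3<<3=24
esi=24+12=36
ecx=40+36=76
eax=9^14=7
ecx=76>>4=4
eax=7-18=-11
ecx=4+15=19
eax=(-11)-4=-15
ecx=19^15=28
eax=-(-15)=15
ecx=28*36=1008
halt.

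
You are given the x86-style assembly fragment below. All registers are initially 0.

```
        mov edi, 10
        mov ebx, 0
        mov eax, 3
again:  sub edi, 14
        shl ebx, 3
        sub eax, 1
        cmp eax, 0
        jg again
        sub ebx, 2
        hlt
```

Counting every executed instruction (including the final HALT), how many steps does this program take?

20

mov edi, 10 → edi=10
mov ebx, 0 → ebx=0
mov eax, 3 → eax=3
sub edi, 14 → edi=10-14=-4
shl ebx, 3 → ebx=0<<3=0
sub eax, 1 → eax=3-1=2
cmp eax, 0  (cmp 2,0)
jg again: taken
sub edi, 14 → edi=(-4)-14=-18
shl ebx, 3 → ebx=0<<3=0
sub eax, 1 → eax=2-1=1
cmp eax, 0  (cmp 1,0)
jg again: taken
sub edi, 14 → edi=(-18)-14=-32
shl ebx, 3 → ebx=0<<3=0
sub eax, 1 → eax=1-1=0
cmp eax, 0  (cmp 0,0)
jg again: not taken
sub ebx, 2 → ebx=0-2=-2
halt.
Total executed instructions: 20.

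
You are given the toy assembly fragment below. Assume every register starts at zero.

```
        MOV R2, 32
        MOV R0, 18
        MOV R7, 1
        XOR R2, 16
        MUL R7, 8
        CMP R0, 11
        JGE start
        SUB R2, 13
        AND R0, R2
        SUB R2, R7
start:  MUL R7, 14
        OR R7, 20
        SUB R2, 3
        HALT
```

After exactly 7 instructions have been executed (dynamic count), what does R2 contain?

after MOV R2, 32: R2=32
after MOV R0, 18: R0=18
after MOV R7, 1: R7=1
after XOR R2, 16: R2=32^16=48
after MUL R7, 8: R7=1*8=8
CMP R0, 11  (cmp 18,11)
JGE start: taken
After step 7: R2 = 48.

48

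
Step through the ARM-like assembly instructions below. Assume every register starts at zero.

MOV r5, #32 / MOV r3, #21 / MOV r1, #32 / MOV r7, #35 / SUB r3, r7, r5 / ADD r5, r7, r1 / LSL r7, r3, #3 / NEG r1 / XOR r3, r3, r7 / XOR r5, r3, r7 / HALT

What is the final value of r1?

r5=32
r3=21
r1=32
r7=35
r3=35-32=3
r5=35+32=67
r7=3<<3=24
r1=-(32)=-32
r3=3^24=27
r5=27^24=3
halt.

-32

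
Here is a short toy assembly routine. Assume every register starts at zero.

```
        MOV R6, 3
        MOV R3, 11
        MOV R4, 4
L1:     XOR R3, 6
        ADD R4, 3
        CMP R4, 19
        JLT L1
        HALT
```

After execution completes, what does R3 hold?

13

R6=3
R3=11
R4=4
R3=11^6=13
R4=4+3=7
CMP R4, 19  (cmp 7,19)
JLT L1: taken
R3=13^6=11
R4=7+3=10
CMP R4, 19  (cmp 10,19)
JLT L1: taken
R3=11^6=13
R4=10+3=13
CMP R4, 19  (cmp 13,19)
JLT L1: taken
R3=13^6=11
R4=13+3=16
CMP R4, 19  (cmp 16,19)
JLT L1: taken
R3=11^6=13
R4=16+3=19
CMP R4, 19  (cmp 19,19)
JLT L1: not taken
halt.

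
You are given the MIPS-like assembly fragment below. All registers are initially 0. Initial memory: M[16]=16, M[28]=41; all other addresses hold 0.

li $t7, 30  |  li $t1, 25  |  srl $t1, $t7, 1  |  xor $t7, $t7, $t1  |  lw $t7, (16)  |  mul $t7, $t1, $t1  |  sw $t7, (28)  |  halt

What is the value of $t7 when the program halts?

after li $t7, 30: $t7=30
after li $t1, 25: $t1=25
after srl $t1, $t7, 1: $t1=30>>1=15
after xor $t7, $t7, $t1: $t7=30^15=17
after lw $t7, (16): $t7=M[16]=16
after mul $t7, $t1, $t1: $t7=15*15=225
sw $t7, (28) → M[28]=225
halt.

225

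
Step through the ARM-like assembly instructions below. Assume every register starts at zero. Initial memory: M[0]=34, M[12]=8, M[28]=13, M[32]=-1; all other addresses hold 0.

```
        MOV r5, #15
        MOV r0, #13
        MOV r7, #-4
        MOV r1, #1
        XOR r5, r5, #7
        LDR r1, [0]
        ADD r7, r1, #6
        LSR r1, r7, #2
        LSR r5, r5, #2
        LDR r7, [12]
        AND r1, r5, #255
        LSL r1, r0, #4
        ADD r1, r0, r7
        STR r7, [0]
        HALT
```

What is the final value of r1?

21

after MOV r5, #15: r5=15
after MOV r0, #13: r0=13
after MOV r7, #-4: r7=-4
after MOV r1, #1: r1=1
after XOR r5, r5, #7: r5=15^7=8
after LDR r1, [0]: r1=M[0]=34
after ADD r7, r1, #6: r7=34+6=40
after LSR r1, r7, #2: r1=40>>2=10
after LSR r5, r5, #2: r5=8>>2=2
after LDR r7, [12]: r7=M[12]=8
after AND r1, r5, #255: r1=2&255=2
after LSL r1, r0, #4: r1=13<<4=208
after ADD r1, r0, r7: r1=13+8=21
STR r7, [0] → M[0]=8
halt.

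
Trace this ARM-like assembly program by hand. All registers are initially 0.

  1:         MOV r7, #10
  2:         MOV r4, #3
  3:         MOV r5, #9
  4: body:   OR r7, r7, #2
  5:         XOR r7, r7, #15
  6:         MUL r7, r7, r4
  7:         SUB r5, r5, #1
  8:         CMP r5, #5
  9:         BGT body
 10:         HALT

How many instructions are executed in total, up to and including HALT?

after MOV r7, #10: r7=10
after MOV r4, #3: r4=3
after MOV r5, #9: r5=9
after OR r7, r7, #2: r7=10|2=10
after XOR r7, r7, #15: r7=10^15=5
after MUL r7, r7, r4: r7=5*3=15
after SUB r5, r5, #1: r5=9-1=8
CMP r5, #5  (cmp 8,5)
BGT body: taken
after OR r7, r7, #2: r7=15|2=15
after XOR r7, r7, #15: r7=15^15=0
after MUL r7, r7, r4: r7=0*3=0
after SUB r5, r5, #1: r5=8-1=7
CMP r5, #5  (cmp 7,5)
BGT body: taken
after OR r7, r7, #2: r7=0|2=2
after XOR r7, r7, #15: r7=2^15=13
after MUL r7, r7, r4: r7=13*3=39
after SUB r5, r5, #1: r5=7-1=6
CMP r5, #5  (cmp 6,5)
BGT body: taken
after OR r7, r7, #2: r7=39|2=39
after XOR r7, r7, #15: r7=39^15=40
after MUL r7, r7, r4: r7=40*3=120
after SUB r5, r5, #1: r5=6-1=5
CMP r5, #5  (cmp 5,5)
BGT body: not taken
halt.
Total executed instructions: 28.

28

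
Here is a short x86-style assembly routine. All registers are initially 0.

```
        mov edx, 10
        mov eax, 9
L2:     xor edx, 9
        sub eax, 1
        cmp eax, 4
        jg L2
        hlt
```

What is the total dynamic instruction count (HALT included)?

23

mov edx, 10 → edx=10
mov eax, 9 → eax=9
xor edx, 9 → edx=10^9=3
sub eax, 1 → eax=9-1=8
cmp eax, 4  (cmp 8,4)
jg L2: taken
xor edx, 9 → edx=3^9=10
sub eax, 1 → eax=8-1=7
cmp eax, 4  (cmp 7,4)
jg L2: taken
xor edx, 9 → edx=10^9=3
sub eax, 1 → eax=7-1=6
cmp eax, 4  (cmp 6,4)
jg L2: taken
xor edx, 9 → edx=3^9=10
sub eax, 1 → eax=6-1=5
cmp eax, 4  (cmp 5,4)
jg L2: taken
xor edx, 9 → edx=10^9=3
sub eax, 1 → eax=5-1=4
cmp eax, 4  (cmp 4,4)
jg L2: not taken
halt.
Total executed instructions: 23.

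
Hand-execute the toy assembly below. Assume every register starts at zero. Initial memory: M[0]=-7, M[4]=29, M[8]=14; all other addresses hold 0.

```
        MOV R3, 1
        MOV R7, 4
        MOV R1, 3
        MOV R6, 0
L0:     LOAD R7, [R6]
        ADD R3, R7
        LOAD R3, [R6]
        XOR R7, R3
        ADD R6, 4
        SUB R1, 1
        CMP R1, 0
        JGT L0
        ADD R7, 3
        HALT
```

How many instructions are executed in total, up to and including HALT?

after MOV R3, 1: R3=1
after MOV R7, 4: R7=4
after MOV R1, 3: R1=3
after MOV R6, 0: R6=0
after LOAD R7, [R6]: R7=M[0]=-7
after ADD R3, R7: R3=1+(-7)=-6
after LOAD R3, [R6]: R3=M[0]=-7
after XOR R7, R3: R7=(-7)^(-7)=0
after ADD R6, 4: R6=0+4=4
after SUB R1, 1: R1=3-1=2
CMP R1, 0  (cmp 2,0)
JGT L0: taken
after LOAD R7, [R6]: R7=M[4]=29
after ADD R3, R7: R3=(-7)+29=22
after LOAD R3, [R6]: R3=M[4]=29
after XOR R7, R3: R7=29^29=0
after ADD R6, 4: R6=4+4=8
after SUB R1, 1: R1=2-1=1
CMP R1, 0  (cmp 1,0)
JGT L0: taken
after LOAD R7, [R6]: R7=M[8]=14
after ADD R3, R7: R3=29+14=43
after LOAD R3, [R6]: R3=M[8]=14
after XOR R7, R3: R7=14^14=0
after ADD R6, 4: R6=8+4=12
after SUB R1, 1: R1=1-1=0
CMP R1, 0  (cmp 0,0)
JGT L0: not taken
after ADD R7, 3: R7=0+3=3
halt.
Total executed instructions: 30.

30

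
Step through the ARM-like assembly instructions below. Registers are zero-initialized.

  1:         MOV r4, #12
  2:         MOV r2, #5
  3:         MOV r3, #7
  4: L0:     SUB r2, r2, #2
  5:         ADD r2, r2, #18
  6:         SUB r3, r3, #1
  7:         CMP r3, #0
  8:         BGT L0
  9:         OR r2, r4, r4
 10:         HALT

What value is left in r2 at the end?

after MOV r4, #12: r4=12
after MOV r2, #5: r2=5
after MOV r3, #7: r3=7
after SUB r2, r2, #2: r2=5-2=3
after ADD r2, r2, #18: r2=3+18=21
after SUB r3, r3, #1: r3=7-1=6
CMP r3, #0  (cmp 6,0)
BGT L0: taken
after SUB r2, r2, #2: r2=21-2=19
after ADD r2, r2, #18: r2=19+18=37
after SUB r3, r3, #1: r3=6-1=5
CMP r3, #0  (cmp 5,0)
BGT L0: taken
after SUB r2, r2, #2: r2=37-2=35
after ADD r2, r2, #18: r2=35+18=53
after SUB r3, r3, #1: r3=5-1=4
CMP r3, #0  (cmp 4,0)
BGT L0: taken
after SUB r2, r2, #2: r2=53-2=51
after ADD r2, r2, #18: r2=51+18=69
after SUB r3, r3, #1: r3=4-1=3
CMP r3, #0  (cmp 3,0)
BGT L0: taken
after SUB r2, r2, #2: r2=69-2=67
after ADD r2, r2, #18: r2=67+18=85
after SUB r3, r3, #1: r3=3-1=2
CMP r3, #0  (cmp 2,0)
BGT L0: taken
after SUB r2, r2, #2: r2=85-2=83
after ADD r2, r2, #18: r2=83+18=101
after SUB r3, r3, #1: r3=2-1=1
CMP r3, #0  (cmp 1,0)
BGT L0: taken
after SUB r2, r2, #2: r2=101-2=99
after ADD r2, r2, #18: r2=99+18=117
after SUB r3, r3, #1: r3=1-1=0
CMP r3, #0  (cmp 0,0)
BGT L0: not taken
after OR r2, r4, r4: r2=12|12=12
halt.

12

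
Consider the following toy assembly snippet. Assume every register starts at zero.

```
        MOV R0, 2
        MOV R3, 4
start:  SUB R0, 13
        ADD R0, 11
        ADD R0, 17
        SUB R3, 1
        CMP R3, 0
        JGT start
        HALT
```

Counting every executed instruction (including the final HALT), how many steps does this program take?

27

MOV R0, 2 → R0=2
MOV R3, 4 → R3=4
SUB R0, 13 → R0=2-13=-11
ADD R0, 11 → R0=(-11)+11=0
ADD R0, 17 → R0=0+17=17
SUB R3, 1 → R3=4-1=3
CMP R3, 0  (cmp 3,0)
JGT start: taken
SUB R0, 13 → R0=17-13=4
ADD R0, 11 → R0=4+11=15
ADD R0, 17 → R0=15+17=32
SUB R3, 1 → R3=3-1=2
CMP R3, 0  (cmp 2,0)
JGT start: taken
SUB R0, 13 → R0=32-13=19
ADD R0, 11 → R0=19+11=30
ADD R0, 17 → R0=30+17=47
SUB R3, 1 → R3=2-1=1
CMP R3, 0  (cmp 1,0)
JGT start: taken
SUB R0, 13 → R0=47-13=34
ADD R0, 11 → R0=34+11=45
ADD R0, 17 → R0=45+17=62
SUB R3, 1 → R3=1-1=0
CMP R3, 0  (cmp 0,0)
JGT start: not taken
halt.
Total executed instructions: 27.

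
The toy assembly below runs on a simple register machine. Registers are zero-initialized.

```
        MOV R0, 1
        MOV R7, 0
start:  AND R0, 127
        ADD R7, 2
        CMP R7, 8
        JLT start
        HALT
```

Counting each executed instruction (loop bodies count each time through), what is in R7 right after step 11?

4

R0=1
R7=0
R0=1&127=1
R7=0+2=2
CMP R7, 8  (cmp 2,8)
JLT start: taken
R0=1&127=1
R7=2+2=4
CMP R7, 8  (cmp 4,8)
JLT start: taken
R0=1&127=1
After step 11: R7 = 4.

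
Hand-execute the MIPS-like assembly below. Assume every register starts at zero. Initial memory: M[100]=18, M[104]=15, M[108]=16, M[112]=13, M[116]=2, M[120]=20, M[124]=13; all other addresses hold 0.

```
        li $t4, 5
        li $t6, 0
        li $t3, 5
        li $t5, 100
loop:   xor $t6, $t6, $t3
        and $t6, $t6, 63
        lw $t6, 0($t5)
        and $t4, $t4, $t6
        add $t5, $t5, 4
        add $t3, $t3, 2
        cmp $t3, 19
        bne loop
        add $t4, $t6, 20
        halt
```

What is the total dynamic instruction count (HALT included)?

after li $t4, 5: $t4=5
after li $t6, 0: $t6=0
after li $t3, 5: $t3=5
after li $t5, 100: $t5=100
after xor $t6, $t6, $t3: $t6=0^5=5
after and $t6, $t6, 63: $t6=5&63=5
after lw $t6, 0($t5): $t6=M[100]=18
after and $t4, $t4, $t6: $t4=5&18=0
after add $t5, $t5, 4: $t5=100+4=104
after add $t3, $t3, 2: $t3=5+2=7
cmp $t3, 19  (cmp 7,19)
bne loop: taken
after xor $t6, $t6, $t3: $t6=18^7=21
after and $t6, $t6, 63: $t6=21&63=21
after lw $t6, 0($t5): $t6=M[104]=15
after and $t4, $t4, $t6: $t4=0&15=0
after add $t5, $t5, 4: $t5=104+4=108
after add $t3, $t3, 2: $t3=7+2=9
cmp $t3, 19  (cmp 9,19)
bne loop: taken
after xor $t6, $t6, $t3: $t6=15^9=6
after and $t6, $t6, 63: $t6=6&63=6
after lw $t6, 0($t5): $t6=M[108]=16
after and $t4, $t4, $t6: $t4=0&16=0
after add $t5, $t5, 4: $t5=108+4=112
after add $t3, $t3, 2: $t3=9+2=11
cmp $t3, 19  (cmp 11,19)
bne loop: taken
after xor $t6, $t6, $t3: $t6=16^11=27
after and $t6, $t6, 63: $t6=27&63=27
after lw $t6, 0($t5): $t6=M[112]=13
after and $t4, $t4, $t6: $t4=0&13=0
after add $t5, $t5, 4: $t5=112+4=116
after add $t3, $t3, 2: $t3=11+2=13
cmp $t3, 19  (cmp 13,19)
bne loop: taken
after xor $t6, $t6, $t3: $t6=13^13=0
after and $t6, $t6, 63: $t6=0&63=0
after lw $t6, 0($t5): $t6=M[116]=2
after and $t4, $t4, $t6: $t4=0&2=0
after add $t5, $t5, 4: $t5=116+4=120
after add $t3, $t3, 2: $t3=13+2=15
cmp $t3, 19  (cmp 15,19)
bne loop: taken
after xor $t6, $t6, $t3: $t6=2^15=13
after and $t6, $t6, 63: $t6=13&63=13
after lw $t6, 0($t5): $t6=M[120]=20
after and $t4, $t4, $t6: $t4=0&20=0
after add $t5, $t5, 4: $t5=120+4=124
after add $t3, $t3, 2: $t3=15+2=17
cmp $t3, 19  (cmp 17,19)
bne loop: taken
after xor $t6, $t6, $t3: $t6=20^17=5
after and $t6, $t6, 63: $t6=5&63=5
after lw $t6, 0($t5): $t6=M[124]=13
after and $t4, $t4, $t6: $t4=0&13=0
after add $t5, $t5, 4: $t5=124+4=128
after add $t3, $t3, 2: $t3=17+2=19
cmp $t3, 19  (cmp 19,19)
bne loop: not taken
after add $t4, $t6, 20: $t4=13+20=33
halt.
Total executed instructions: 62.

62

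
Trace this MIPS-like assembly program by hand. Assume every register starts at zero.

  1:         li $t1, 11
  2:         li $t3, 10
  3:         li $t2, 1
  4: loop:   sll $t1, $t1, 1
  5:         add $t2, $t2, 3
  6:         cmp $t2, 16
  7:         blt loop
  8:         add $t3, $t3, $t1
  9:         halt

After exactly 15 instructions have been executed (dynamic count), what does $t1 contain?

88

li $t1, 11 → $t1=11
li $t3, 10 → $t3=10
li $t2, 1 → $t2=1
sll $t1, $t1, 1 → $t1=11<<1=22
add $t2, $t2, 3 → $t2=1+3=4
cmp $t2, 16  (cmp 4,16)
blt loop: taken
sll $t1, $t1, 1 → $t1=22<<1=44
add $t2, $t2, 3 → $t2=4+3=7
cmp $t2, 16  (cmp 7,16)
blt loop: taken
sll $t1, $t1, 1 → $t1=44<<1=88
add $t2, $t2, 3 → $t2=7+3=10
cmp $t2, 16  (cmp 10,16)
blt loop: taken
After step 15: $t1 = 88.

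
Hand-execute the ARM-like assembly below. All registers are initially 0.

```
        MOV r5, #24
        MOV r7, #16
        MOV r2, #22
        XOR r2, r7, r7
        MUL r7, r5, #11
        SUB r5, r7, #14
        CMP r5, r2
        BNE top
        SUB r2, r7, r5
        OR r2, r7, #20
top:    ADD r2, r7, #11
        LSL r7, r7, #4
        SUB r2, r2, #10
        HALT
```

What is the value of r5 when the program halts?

250

after MOV r5, #24: r5=24
after MOV r7, #16: r7=16
after MOV r2, #22: r2=22
after XOR r2, r7, r7: r2=16^16=0
after MUL r7, r5, #11: r7=24*11=264
after SUB r5, r7, #14: r5=264-14=250
CMP r5, r2  (cmp 250,0)
BNE top: taken
after ADD r2, r7, #11: r2=264+11=275
after LSL r7, r7, #4: r7=264<<4=4224
after SUB r2, r2, #10: r2=275-10=265
halt.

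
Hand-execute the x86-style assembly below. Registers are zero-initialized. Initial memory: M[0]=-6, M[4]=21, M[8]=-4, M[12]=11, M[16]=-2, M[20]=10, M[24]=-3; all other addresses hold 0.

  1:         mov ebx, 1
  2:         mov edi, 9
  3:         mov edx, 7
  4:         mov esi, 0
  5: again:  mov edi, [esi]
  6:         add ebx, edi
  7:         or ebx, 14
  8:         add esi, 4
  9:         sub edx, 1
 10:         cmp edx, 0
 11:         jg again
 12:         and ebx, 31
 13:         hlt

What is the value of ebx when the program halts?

30

after mov ebx, 1: ebx=1
after mov edi, 9: edi=9
after mov edx, 7: edx=7
after mov esi, 0: esi=0
after mov edi, [esi]: edi=M[0]=-6
after add ebx, edi: ebx=1+(-6)=-5
after or ebx, 14: ebx=(-5)|14=-1
after add esi, 4: esi=0+4=4
after sub edx, 1: edx=7-1=6
cmp edx, 0  (cmp 6,0)
jg again: taken
after mov edi, [esi]: edi=M[4]=21
after add ebx, edi: ebx=(-1)+21=20
after or ebx, 14: ebx=20|14=30
after add esi, 4: esi=4+4=8
after sub edx, 1: edx=6-1=5
cmp edx, 0  (cmp 5,0)
jg again: taken
after mov edi, [esi]: edi=M[8]=-4
after add ebx, edi: ebx=30+(-4)=26
after or ebx, 14: ebx=26|14=30
after add esi, 4: esi=8+4=12
after sub edx, 1: edx=5-1=4
cmp edx, 0  (cmp 4,0)
jg again: taken
after mov edi, [esi]: edi=M[12]=11
after add ebx, edi: ebx=30+11=41
after or ebx, 14: ebx=41|14=47
after add esi, 4: esi=12+4=16
after sub edx, 1: edx=4-1=3
cmp edx, 0  (cmp 3,0)
jg again: taken
after mov edi, [esi]: edi=M[16]=-2
after add ebx, edi: ebx=47+(-2)=45
after or ebx, 14: ebx=45|14=47
after add esi, 4: esi=16+4=20
after sub edx, 1: edx=3-1=2
cmp edx, 0  (cmp 2,0)
jg again: taken
after mov edi, [esi]: edi=M[20]=10
after add ebx, edi: ebx=47+10=57
after or ebx, 14: ebx=57|14=63
after add esi, 4: esi=20+4=24
after sub edx, 1: edx=2-1=1
cmp edx, 0  (cmp 1,0)
jg again: taken
after mov edi, [esi]: edi=M[24]=-3
after add ebx, edi: ebx=63+(-3)=60
after or ebx, 14: ebx=60|14=62
after add esi, 4: esi=24+4=28
after sub edx, 1: edx=1-1=0
cmp edx, 0  (cmp 0,0)
jg again: not taken
after and ebx, 31: ebx=62&31=30
halt.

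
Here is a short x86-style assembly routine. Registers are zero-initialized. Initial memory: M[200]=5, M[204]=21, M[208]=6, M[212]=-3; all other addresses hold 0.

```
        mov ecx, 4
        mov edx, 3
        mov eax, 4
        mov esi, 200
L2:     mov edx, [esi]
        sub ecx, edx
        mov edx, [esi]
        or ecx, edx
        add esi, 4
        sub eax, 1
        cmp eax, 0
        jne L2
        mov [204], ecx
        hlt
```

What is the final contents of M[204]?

ecx=4
edx=3
eax=4
esi=200
edx=M[200]=5
ecx=4-5=-1
edx=M[200]=5
ecx=(-1)|5=-1
esi=200+4=204
eax=4-1=3
cmp eax, 0  (cmp 3,0)
jne L2: taken
edx=M[204]=21
ecx=(-1)-21=-22
edx=M[204]=21
ecx=(-22)|21=-1
esi=204+4=208
eax=3-1=2
cmp eax, 0  (cmp 2,0)
jne L2: taken
edx=M[208]=6
ecx=(-1)-6=-7
edx=M[208]=6
ecx=(-7)|6=-1
esi=208+4=212
eax=2-1=1
cmp eax, 0  (cmp 1,0)
jne L2: taken
edx=M[212]=-3
ecx=(-1)-(-3)=2
edx=M[212]=-3
ecx=2|(-3)=-1
esi=212+4=216
eax=1-1=0
cmp eax, 0  (cmp 0,0)
jne L2: not taken
mov [204], ecx → M[204]=-1
halt.

-1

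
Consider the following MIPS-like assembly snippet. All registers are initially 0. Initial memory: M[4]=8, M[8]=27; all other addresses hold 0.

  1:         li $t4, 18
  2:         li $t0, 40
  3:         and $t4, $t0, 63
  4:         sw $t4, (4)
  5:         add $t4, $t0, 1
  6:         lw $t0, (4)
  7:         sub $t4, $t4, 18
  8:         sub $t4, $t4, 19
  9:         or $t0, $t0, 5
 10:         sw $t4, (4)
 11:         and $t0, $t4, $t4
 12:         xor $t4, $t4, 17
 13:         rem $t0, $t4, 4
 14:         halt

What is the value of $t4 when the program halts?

li $t4, 18 → $t4=18
li $t0, 40 → $t0=40
and $t4, $t0, 63 → $t4=40&63=40
sw $t4, (4) → M[4]=40
add $t4, $t0, 1 → $t4=40+1=41
lw $t0, (4) → $t0=M[4]=40
sub $t4, $t4, 18 → $t4=41-18=23
sub $t4, $t4, 19 → $t4=23-19=4
or $t0, $t0, 5 → $t0=40|5=45
sw $t4, (4) → M[4]=4
and $t0, $t4, $t4 → $t0=4&4=4
xor $t4, $t4, 17 → $t4=4^17=21
rem $t0, $t4, 4 → $t0=21%4=1
halt.

21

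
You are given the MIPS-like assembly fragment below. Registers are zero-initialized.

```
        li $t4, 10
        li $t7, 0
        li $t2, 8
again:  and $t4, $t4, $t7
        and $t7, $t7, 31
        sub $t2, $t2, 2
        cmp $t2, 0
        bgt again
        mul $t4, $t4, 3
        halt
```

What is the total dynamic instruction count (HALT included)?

$t4=10
$t7=0
$t2=8
$t4=10&0=0
$t7=0&31=0
$t2=8-2=6
cmp $t2, 0  (cmp 6,0)
bgt again: taken
$t4=0&0=0
$t7=0&31=0
$t2=6-2=4
cmp $t2, 0  (cmp 4,0)
bgt again: taken
$t4=0&0=0
$t7=0&31=0
$t2=4-2=2
cmp $t2, 0  (cmp 2,0)
bgt again: taken
$t4=0&0=0
$t7=0&31=0
$t2=2-2=0
cmp $t2, 0  (cmp 0,0)
bgt again: not taken
$t4=0*3=0
halt.
Total executed instructions: 25.

25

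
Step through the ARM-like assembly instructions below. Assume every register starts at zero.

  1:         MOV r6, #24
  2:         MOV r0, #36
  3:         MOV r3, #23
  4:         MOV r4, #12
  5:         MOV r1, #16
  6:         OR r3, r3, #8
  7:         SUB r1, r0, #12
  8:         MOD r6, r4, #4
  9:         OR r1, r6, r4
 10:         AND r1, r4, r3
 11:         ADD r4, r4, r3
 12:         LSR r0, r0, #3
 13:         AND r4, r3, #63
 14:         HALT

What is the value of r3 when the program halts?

31

r6=24
r0=36
r3=23
r4=12
r1=16
r3=23|8=31
r1=36-12=24
r6=12%4=0
r1=0|12=12
r1=12&31=12
r4=12+31=43
r0=36>>3=4
r4=31&63=31
halt.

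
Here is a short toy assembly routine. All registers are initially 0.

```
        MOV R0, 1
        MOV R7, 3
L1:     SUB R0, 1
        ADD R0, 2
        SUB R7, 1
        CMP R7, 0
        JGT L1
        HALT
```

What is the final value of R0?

4

R0=1
R7=3
R0=1-1=0
R0=0+2=2
R7=3-1=2
CMP R7, 0  (cmp 2,0)
JGT L1: taken
R0=2-1=1
R0=1+2=3
R7=2-1=1
CMP R7, 0  (cmp 1,0)
JGT L1: taken
R0=3-1=2
R0=2+2=4
R7=1-1=0
CMP R7, 0  (cmp 0,0)
JGT L1: not taken
halt.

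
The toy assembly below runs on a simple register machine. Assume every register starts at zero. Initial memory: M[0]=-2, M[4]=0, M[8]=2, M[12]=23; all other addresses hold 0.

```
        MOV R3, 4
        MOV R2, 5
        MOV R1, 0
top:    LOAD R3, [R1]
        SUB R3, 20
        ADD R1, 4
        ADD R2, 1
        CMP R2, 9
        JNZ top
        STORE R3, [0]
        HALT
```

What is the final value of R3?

3

MOV R3, 4 → R3=4
MOV R2, 5 → R2=5
MOV R1, 0 → R1=0
LOAD R3, [R1] → R3=M[0]=-2
SUB R3, 20 → R3=(-2)-20=-22
ADD R1, 4 → R1=0+4=4
ADD R2, 1 → R2=5+1=6
CMP R2, 9  (cmp 6,9)
JNZ top: taken
LOAD R3, [R1] → R3=M[4]=0
SUB R3, 20 → R3=0-20=-20
ADD R1, 4 → R1=4+4=8
ADD R2, 1 → R2=6+1=7
CMP R2, 9  (cmp 7,9)
JNZ top: taken
LOAD R3, [R1] → R3=M[8]=2
SUB R3, 20 → R3=2-20=-18
ADD R1, 4 → R1=8+4=12
ADD R2, 1 → R2=7+1=8
CMP R2, 9  (cmp 8,9)
JNZ top: taken
LOAD R3, [R1] → R3=M[12]=23
SUB R3, 20 → R3=23-20=3
ADD R1, 4 → R1=12+4=16
ADD R2, 1 → R2=8+1=9
CMP R2, 9  (cmp 9,9)
JNZ top: not taken
STORE R3, [0] → M[0]=3
halt.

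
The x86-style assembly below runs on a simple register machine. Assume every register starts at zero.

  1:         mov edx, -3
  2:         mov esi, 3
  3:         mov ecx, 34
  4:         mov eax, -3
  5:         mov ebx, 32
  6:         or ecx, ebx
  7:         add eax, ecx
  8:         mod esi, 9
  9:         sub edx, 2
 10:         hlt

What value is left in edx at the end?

after mov edx, -3: edx=-3
after mov esi, 3: esi=3
after mov ecx, 34: ecx=34
after mov eax, -3: eax=-3
after mov ebx, 32: ebx=32
after or ecx, ebx: ecx=34|32=34
after add eax, ecx: eax=(-3)+34=31
after mod esi, 9: esi=3%9=3
after sub edx, 2: edx=(-3)-2=-5
halt.

-5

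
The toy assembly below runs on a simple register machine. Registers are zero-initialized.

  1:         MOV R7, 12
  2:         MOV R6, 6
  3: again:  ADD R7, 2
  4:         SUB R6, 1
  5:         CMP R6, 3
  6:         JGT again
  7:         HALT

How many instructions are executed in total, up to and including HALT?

MOV R7, 12 → R7=12
MOV R6, 6 → R6=6
ADD R7, 2 → R7=12+2=14
SUB R6, 1 → R6=6-1=5
CMP R6, 3  (cmp 5,3)
JGT again: taken
ADD R7, 2 → R7=14+2=16
SUB R6, 1 → R6=5-1=4
CMP R6, 3  (cmp 4,3)
JGT again: taken
ADD R7, 2 → R7=16+2=18
SUB R6, 1 → R6=4-1=3
CMP R6, 3  (cmp 3,3)
JGT again: not taken
halt.
Total executed instructions: 15.

15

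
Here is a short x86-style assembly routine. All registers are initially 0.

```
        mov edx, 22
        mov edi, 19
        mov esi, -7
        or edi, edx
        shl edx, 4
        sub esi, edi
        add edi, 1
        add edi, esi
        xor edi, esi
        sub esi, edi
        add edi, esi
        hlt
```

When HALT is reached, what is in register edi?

-30

after mov edx, 22: edx=22
after mov edi, 19: edi=19
after mov esi, -7: esi=-7
after or edi, edx: edi=19|22=23
after shl edx, 4: edx=22<<4=352
after sub esi, edi: esi=(-7)-23=-30
after add edi, 1: edi=23+1=24
after add edi, esi: edi=24+(-30)=-6
after xor edi, esi: edi=(-6)^(-30)=24
after sub esi, edi: esi=(-30)-24=-54
after add edi, esi: edi=24+(-54)=-30
halt.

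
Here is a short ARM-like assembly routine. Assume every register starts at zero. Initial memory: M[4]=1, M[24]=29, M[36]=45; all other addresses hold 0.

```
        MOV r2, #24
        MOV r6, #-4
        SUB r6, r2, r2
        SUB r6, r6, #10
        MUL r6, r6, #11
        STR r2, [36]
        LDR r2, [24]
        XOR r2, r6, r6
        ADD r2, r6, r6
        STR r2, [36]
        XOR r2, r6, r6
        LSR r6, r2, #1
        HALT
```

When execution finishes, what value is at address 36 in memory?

-220

r2=24
r6=-4
r6=24-24=0
r6=0-10=-10
r6=(-10)*11=-110
STR r2, [36] → M[36]=24
r2=M[24]=29
r2=(-110)^(-110)=0
r2=(-110)+(-110)=-220
STR r2, [36] → M[36]=-220
r2=(-110)^(-110)=0
r6=0>>1=0
halt.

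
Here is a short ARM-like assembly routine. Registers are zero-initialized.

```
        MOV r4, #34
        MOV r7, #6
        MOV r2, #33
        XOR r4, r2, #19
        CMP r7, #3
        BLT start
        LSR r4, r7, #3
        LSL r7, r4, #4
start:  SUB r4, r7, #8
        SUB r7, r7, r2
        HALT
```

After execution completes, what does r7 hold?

-33

MOV r4, #34 → r4=34
MOV r7, #6 → r7=6
MOV r2, #33 → r2=33
XOR r4, r2, #19 → r4=33^19=50
CMP r7, #3  (cmp 6,3)
BLT start: not taken
LSR r4, r7, #3 → r4=6>>3=0
LSL r7, r4, #4 → r7=0<<4=0
SUB r4, r7, #8 → r4=0-8=-8
SUB r7, r7, r2 → r7=0-33=-33
halt.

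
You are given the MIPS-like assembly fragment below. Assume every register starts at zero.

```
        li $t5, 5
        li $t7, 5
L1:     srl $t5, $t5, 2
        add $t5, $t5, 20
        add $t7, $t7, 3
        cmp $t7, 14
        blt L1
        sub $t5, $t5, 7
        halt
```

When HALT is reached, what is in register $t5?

19

$t5=5
$t7=5
$t5=5>>2=1
$t5=1+20=21
$t7=5+3=8
cmp $t7, 14  (cmp 8,14)
blt L1: taken
$t5=21>>2=5
$t5=5+20=25
$t7=8+3=11
cmp $t7, 14  (cmp 11,14)
blt L1: taken
$t5=25>>2=6
$t5=6+20=26
$t7=11+3=14
cmp $t7, 14  (cmp 14,14)
blt L1: not taken
$t5=26-7=19
halt.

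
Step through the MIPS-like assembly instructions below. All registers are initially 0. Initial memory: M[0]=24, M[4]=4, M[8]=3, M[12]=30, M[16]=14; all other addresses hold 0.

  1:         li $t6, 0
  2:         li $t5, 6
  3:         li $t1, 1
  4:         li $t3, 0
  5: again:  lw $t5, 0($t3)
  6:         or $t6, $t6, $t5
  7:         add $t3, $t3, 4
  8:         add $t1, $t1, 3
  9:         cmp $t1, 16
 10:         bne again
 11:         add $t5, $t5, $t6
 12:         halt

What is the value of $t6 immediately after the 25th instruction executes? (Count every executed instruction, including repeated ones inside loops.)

after li $t6, 0: $t6=0
after li $t5, 6: $t5=6
after li $t1, 1: $t1=1
after li $t3, 0: $t3=0
after lw $t5, 0($t3): $t5=M[0]=24
after or $t6, $t6, $t5: $t6=0|24=24
after add $t3, $t3, 4: $t3=0+4=4
after add $t1, $t1, 3: $t1=1+3=4
cmp $t1, 16  (cmp 4,16)
bne again: taken
after lw $t5, 0($t3): $t5=M[4]=4
after or $t6, $t6, $t5: $t6=24|4=28
after add $t3, $t3, 4: $t3=4+4=8
after add $t1, $t1, 3: $t1=4+3=7
cmp $t1, 16  (cmp 7,16)
bne again: taken
after lw $t5, 0($t3): $t5=M[8]=3
after or $t6, $t6, $t5: $t6=28|3=31
after add $t3, $t3, 4: $t3=8+4=12
after add $t1, $t1, 3: $t1=7+3=10
cmp $t1, 16  (cmp 10,16)
bne again: taken
after lw $t5, 0($t3): $t5=M[12]=30
after or $t6, $t6, $t5: $t6=31|30=31
after add $t3, $t3, 4: $t3=12+4=16
After step 25: $t6 = 31.

31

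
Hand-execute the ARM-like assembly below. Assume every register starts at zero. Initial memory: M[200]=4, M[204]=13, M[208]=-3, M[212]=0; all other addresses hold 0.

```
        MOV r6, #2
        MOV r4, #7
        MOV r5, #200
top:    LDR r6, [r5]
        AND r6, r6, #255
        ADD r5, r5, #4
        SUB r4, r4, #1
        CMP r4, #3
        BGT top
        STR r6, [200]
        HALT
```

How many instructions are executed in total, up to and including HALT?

MOV r6, #2 → r6=2
MOV r4, #7 → r4=7
MOV r5, #200 → r5=200
LDR r6, [r5] → r6=M[200]=4
AND r6, r6, #255 → r6=4&255=4
ADD r5, r5, #4 → r5=200+4=204
SUB r4, r4, #1 → r4=7-1=6
CMP r4, #3  (cmp 6,3)
BGT top: taken
LDR r6, [r5] → r6=M[204]=13
AND r6, r6, #255 → r6=13&255=13
ADD r5, r5, #4 → r5=204+4=208
SUB r4, r4, #1 → r4=6-1=5
CMP r4, #3  (cmp 5,3)
BGT top: taken
LDR r6, [r5] → r6=M[208]=-3
AND r6, r6, #255 → r6=(-3)&255=253
ADD r5, r5, #4 → r5=208+4=212
SUB r4, r4, #1 → r4=5-1=4
CMP r4, #3  (cmp 4,3)
BGT top: taken
LDR r6, [r5] → r6=M[212]=0
AND r6, r6, #255 → r6=0&255=0
ADD r5, r5, #4 → r5=212+4=216
SUB r4, r4, #1 → r4=4-1=3
CMP r4, #3  (cmp 3,3)
BGT top: not taken
STR r6, [200] → M[200]=0
halt.
Total executed instructions: 29.

29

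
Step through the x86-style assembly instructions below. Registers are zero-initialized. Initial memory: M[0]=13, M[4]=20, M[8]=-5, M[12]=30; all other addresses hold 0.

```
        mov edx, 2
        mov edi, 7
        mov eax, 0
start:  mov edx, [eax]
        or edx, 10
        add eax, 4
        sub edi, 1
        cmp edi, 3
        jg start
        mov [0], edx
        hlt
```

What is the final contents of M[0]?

30

edx=2
edi=7
eax=0
edx=M[0]=13
edx=13|10=15
eax=0+4=4
edi=7-1=6
cmp edi, 3  (cmp 6,3)
jg start: taken
edx=M[4]=20
edx=20|10=30
eax=4+4=8
edi=6-1=5
cmp edi, 3  (cmp 5,3)
jg start: taken
edx=M[8]=-5
edx=(-5)|10=-5
eax=8+4=12
edi=5-1=4
cmp edi, 3  (cmp 4,3)
jg start: taken
edx=M[12]=30
edx=30|10=30
eax=12+4=16
edi=4-1=3
cmp edi, 3  (cmp 3,3)
jg start: not taken
mov [0], edx → M[0]=30
halt.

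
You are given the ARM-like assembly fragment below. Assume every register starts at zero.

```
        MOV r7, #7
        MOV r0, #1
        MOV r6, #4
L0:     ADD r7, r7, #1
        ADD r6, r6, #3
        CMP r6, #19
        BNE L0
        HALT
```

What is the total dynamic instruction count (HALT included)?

after MOV r7, #7: r7=7
after MOV r0, #1: r0=1
after MOV r6, #4: r6=4
after ADD r7, r7, #1: r7=7+1=8
after ADD r6, r6, #3: r6=4+3=7
CMP r6, #19  (cmp 7,19)
BNE L0: taken
after ADD r7, r7, #1: r7=8+1=9
after ADD r6, r6, #3: r6=7+3=10
CMP r6, #19  (cmp 10,19)
BNE L0: taken
after ADD r7, r7, #1: r7=9+1=10
after ADD r6, r6, #3: r6=10+3=13
CMP r6, #19  (cmp 13,19)
BNE L0: taken
after ADD r7, r7, #1: r7=10+1=11
after ADD r6, r6, #3: r6=13+3=16
CMP r6, #19  (cmp 16,19)
BNE L0: taken
after ADD r7, r7, #1: r7=11+1=12
after ADD r6, r6, #3: r6=16+3=19
CMP r6, #19  (cmp 19,19)
BNE L0: not taken
halt.
Total executed instructions: 24.

24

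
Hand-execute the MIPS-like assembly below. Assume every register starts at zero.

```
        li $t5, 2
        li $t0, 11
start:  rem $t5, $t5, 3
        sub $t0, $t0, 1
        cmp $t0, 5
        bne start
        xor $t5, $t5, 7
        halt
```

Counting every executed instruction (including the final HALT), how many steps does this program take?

28

$t5=2
$t0=11
$t5=2%3=2
$t0=11-1=10
cmp $t0, 5  (cmp 10,5)
bne start: taken
$t5=2%3=2
$t0=10-1=9
cmp $t0, 5  (cmp 9,5)
bne start: taken
$t5=2%3=2
$t0=9-1=8
cmp $t0, 5  (cmp 8,5)
bne start: taken
$t5=2%3=2
$t0=8-1=7
cmp $t0, 5  (cmp 7,5)
bne start: taken
$t5=2%3=2
$t0=7-1=6
cmp $t0, 5  (cmp 6,5)
bne start: taken
$t5=2%3=2
$t0=6-1=5
cmp $t0, 5  (cmp 5,5)
bne start: not taken
$t5=2^7=5
halt.
Total executed instructions: 28.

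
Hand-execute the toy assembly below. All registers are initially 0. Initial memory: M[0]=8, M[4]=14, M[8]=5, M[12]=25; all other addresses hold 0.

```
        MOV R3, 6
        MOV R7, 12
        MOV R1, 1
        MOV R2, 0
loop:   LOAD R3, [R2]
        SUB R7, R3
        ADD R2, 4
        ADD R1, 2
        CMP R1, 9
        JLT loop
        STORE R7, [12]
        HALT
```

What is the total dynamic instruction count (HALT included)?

after MOV R3, 6: R3=6
after MOV R7, 12: R7=12
after MOV R1, 1: R1=1
after MOV R2, 0: R2=0
after LOAD R3, [R2]: R3=M[0]=8
after SUB R7, R3: R7=12-8=4
after ADD R2, 4: R2=0+4=4
after ADD R1, 2: R1=1+2=3
CMP R1, 9  (cmp 3,9)
JLT loop: taken
after LOAD R3, [R2]: R3=M[4]=14
after SUB R7, R3: R7=4-14=-10
after ADD R2, 4: R2=4+4=8
after ADD R1, 2: R1=3+2=5
CMP R1, 9  (cmp 5,9)
JLT loop: taken
after LOAD R3, [R2]: R3=M[8]=5
after SUB R7, R3: R7=(-10)-5=-15
after ADD R2, 4: R2=8+4=12
after ADD R1, 2: R1=5+2=7
CMP R1, 9  (cmp 7,9)
JLT loop: taken
after LOAD R3, [R2]: R3=M[12]=25
after SUB R7, R3: R7=(-15)-25=-40
after ADD R2, 4: R2=12+4=16
after ADD R1, 2: R1=7+2=9
CMP R1, 9  (cmp 9,9)
JLT loop: not taken
STORE R7, [12] → M[12]=-40
halt.
Total executed instructions: 30.

30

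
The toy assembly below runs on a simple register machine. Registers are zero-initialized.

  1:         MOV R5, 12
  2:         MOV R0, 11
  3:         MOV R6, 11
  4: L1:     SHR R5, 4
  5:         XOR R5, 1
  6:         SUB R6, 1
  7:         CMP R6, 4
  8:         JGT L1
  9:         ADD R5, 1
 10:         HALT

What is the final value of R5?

2

R5=12
R0=11
R6=11
R5=12>>4=0
R5=0^1=1
R6=11-1=10
CMP R6, 4  (cmp 10,4)
JGT L1: taken
R5=1>>4=0
R5=0^1=1
R6=10-1=9
CMP R6, 4  (cmp 9,4)
JGT L1: taken
R5=1>>4=0
R5=0^1=1
R6=9-1=8
CMP R6, 4  (cmp 8,4)
JGT L1: taken
R5=1>>4=0
R5=0^1=1
R6=8-1=7
CMP R6, 4  (cmp 7,4)
JGT L1: taken
R5=1>>4=0
R5=0^1=1
R6=7-1=6
CMP R6, 4  (cmp 6,4)
JGT L1: taken
R5=1>>4=0
R5=0^1=1
R6=6-1=5
CMP R6, 4  (cmp 5,4)
JGT L1: taken
R5=1>>4=0
R5=0^1=1
R6=5-1=4
CMP R6, 4  (cmp 4,4)
JGT L1: not taken
R5=1+1=2
halt.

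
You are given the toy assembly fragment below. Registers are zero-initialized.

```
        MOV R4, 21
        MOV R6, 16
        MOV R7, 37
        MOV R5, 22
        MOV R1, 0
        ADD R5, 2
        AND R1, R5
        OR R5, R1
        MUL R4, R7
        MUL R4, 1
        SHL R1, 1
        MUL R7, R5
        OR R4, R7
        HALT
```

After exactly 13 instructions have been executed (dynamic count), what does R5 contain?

24

MOV R4, 21 → R4=21
MOV R6, 16 → R6=16
MOV R7, 37 → R7=37
MOV R5, 22 → R5=22
MOV R1, 0 → R1=0
ADD R5, 2 → R5=22+2=24
AND R1, R5 → R1=0&24=0
OR R5, R1 → R5=24|0=24
MUL R4, R7 → R4=21*37=777
MUL R4, 1 → R4=777*1=777
SHL R1, 1 → R1=0<<1=0
MUL R7, R5 → R7=37*24=888
OR R4, R7 → R4=777|888=889
After step 13: R5 = 24.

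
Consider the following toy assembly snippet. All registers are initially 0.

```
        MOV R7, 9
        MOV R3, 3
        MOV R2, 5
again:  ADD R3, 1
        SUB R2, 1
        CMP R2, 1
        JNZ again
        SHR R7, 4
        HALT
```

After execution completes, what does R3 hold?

after MOV R7, 9: R7=9
after MOV R3, 3: R3=3
after MOV R2, 5: R2=5
after ADD R3, 1: R3=3+1=4
after SUB R2, 1: R2=5-1=4
CMP R2, 1  (cmp 4,1)
JNZ again: taken
after ADD R3, 1: R3=4+1=5
after SUB R2, 1: R2=4-1=3
CMP R2, 1  (cmp 3,1)
JNZ again: taken
after ADD R3, 1: R3=5+1=6
after SUB R2, 1: R2=3-1=2
CMP R2, 1  (cmp 2,1)
JNZ again: taken
after ADD R3, 1: R3=6+1=7
after SUB R2, 1: R2=2-1=1
CMP R2, 1  (cmp 1,1)
JNZ again: not taken
after SHR R7, 4: R7=9>>4=0
halt.

7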